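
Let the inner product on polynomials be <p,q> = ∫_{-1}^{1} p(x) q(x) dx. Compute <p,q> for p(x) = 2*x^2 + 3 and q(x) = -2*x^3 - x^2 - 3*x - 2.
<p,q> = -262/15

Expand the product: p(x)·q(x) = -4*x^5 - 2*x^4 - 12*x^3 - 7*x^2 - 9*x - 6.
∫_{-1}^{1} of each monomial x^k gives [2/(k+1) if k even, 0 if k odd]. Integrating term-by-term (or equivalently evaluating the antiderivative F(x) = -2*x^6/3 - 2*x^5/5 - 3*x^4 - 7*x^3/3 - 9*x^2/2 - 6*x at the endpoints):
  F(1) − F(−1) = -169/10 − (17/30) = -262/15.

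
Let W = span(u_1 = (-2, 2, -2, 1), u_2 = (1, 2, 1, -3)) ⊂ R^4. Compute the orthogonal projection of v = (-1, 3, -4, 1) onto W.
proj_W(v) = (-473/186, 274/93, -473/186, 29/31)

Set up U = [u_1 | ... | u_2] ∈ R^(4×2). The projector onto W = col(U) is P = U (U^T U)^(-1) U^T.
Compute U^T U =
  [13, -3]
  [-3, 15],
and U^T v = (17, -2).
Solve U^T U · c = U^T v for the coefficients: c = (83/62, 25/186). The projection is proj_W(v) = U c.
Check: (v - proj_W(v)) · u_1 = 0  (should be 0).
Check: (v - proj_W(v)) · u_2 = 0  (should be 0).
Result: proj_W(v) = (-473/186, 274/93, -473/186, 29/31).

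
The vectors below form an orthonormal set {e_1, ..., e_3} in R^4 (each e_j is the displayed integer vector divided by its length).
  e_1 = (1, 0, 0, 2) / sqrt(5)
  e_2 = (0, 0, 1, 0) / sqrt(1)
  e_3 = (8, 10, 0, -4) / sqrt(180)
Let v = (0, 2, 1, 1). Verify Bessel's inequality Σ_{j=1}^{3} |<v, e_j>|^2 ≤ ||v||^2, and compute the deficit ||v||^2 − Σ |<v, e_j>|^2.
Σ |<v, e_j>|^2 = 29/9; ||v||^2 = 6; deficit = 25/9

Write each e_j = u_j / sqrt(<u_j, u_j>) where u_j is the displayed integer vector. Then <v, e_j> = <v, u_j> / sqrt(<u_j, u_j>), so |<v, e_j>|^2 = <v, u_j>^2 / <u_j, u_j>.
Coefficients: <v, e_1> = 2/sqrt(5), <v, e_2> = 1/sqrt(1), <v, e_3> = 16/sqrt(180).
Square and sum: Σ |<v, e_j>|^2 = 29/9.
Compute ||v||^2 = v·v = 6.
Deficit = 6 − 29/9 = 25/9 ≥ 0, confirming Bessel's inequality. (The deficit equals ||v − Σ <v,e_j> e_j||^2, the squared distance from v to span{e_j}.)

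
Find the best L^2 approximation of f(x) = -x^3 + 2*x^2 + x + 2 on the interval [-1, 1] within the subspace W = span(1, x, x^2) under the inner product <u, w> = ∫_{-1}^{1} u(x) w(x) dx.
g(x) = 2*x^2 + 2*x/5 + 2

The best approximation g ∈ W is the orthogonal projection of f onto W. Writing g = a_0 + a_1 x + a_2 x^2, the coefficients solve the normal equations G · a = b where
  G_{ij} = <φ_i, φ_j> and b_i = <f, φ_i>, with φ_0 = 1, φ_1 = x, φ_2 = x^2.
G =
  [2, 0, 2/3]
  [0, 2/3, 0]
  [2/3, 0, 2/5],
b = (16/3, 4/15, 32/15).
Solving gives a_0 = 2, a_1 = 2/5, a_2 = 2, so
  g(x) = 2*x^2 + 2*x/5 + 2.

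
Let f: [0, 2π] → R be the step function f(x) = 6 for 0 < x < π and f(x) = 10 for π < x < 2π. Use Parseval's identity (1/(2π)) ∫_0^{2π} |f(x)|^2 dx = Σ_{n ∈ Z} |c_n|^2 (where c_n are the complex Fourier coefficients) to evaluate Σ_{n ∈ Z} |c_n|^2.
Σ |c_n|^2 = 68

Parseval equates the L^2 energy of f (normalised by 1/(2π)) with the ℓ^2 sum of its Fourier coefficients: (1/(2π)) ∫_0^{2π} |f|^2 = Σ |c_n|^2.
Compute the left side: (1/(2π)) [∫_0^π 6^2 dx + ∫_π^{2π} 10^2 dx] = (1/(2π)) · (36π + 100π) = (36 + 100)/2 = 68.
So Σ_{n ∈ Z} |c_n|^2 = 68.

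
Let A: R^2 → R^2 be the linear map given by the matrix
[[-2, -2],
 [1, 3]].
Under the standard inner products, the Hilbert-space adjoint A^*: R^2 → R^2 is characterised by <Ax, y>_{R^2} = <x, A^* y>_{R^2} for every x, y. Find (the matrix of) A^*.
A^* = A^T =
[[-2, 1],
 [-2, 3]]

For real matrices with standard dot products, the defining identity <Ax, y> = <x, A^* y> gives (Ax)^T y = x^T (A^*) y, i.e. x^T A^T y = x^T (A^*) y. Since this holds for all x, y, we must have A^* = A^T. Therefore
A^* =
[[-2, 1],
 [-2, 3]].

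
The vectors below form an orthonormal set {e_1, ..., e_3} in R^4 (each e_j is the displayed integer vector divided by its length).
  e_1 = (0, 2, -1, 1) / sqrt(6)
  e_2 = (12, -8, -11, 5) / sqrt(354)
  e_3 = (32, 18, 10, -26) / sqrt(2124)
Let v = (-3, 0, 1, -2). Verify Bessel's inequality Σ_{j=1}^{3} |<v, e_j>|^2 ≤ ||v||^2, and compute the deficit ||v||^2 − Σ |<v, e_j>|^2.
Σ |<v, e_j>|^2 = 101/9; ||v||^2 = 14; deficit = 25/9

Write each e_j = u_j / sqrt(<u_j, u_j>) where u_j is the displayed integer vector. Then <v, e_j> = <v, u_j> / sqrt(<u_j, u_j>), so |<v, e_j>|^2 = <v, u_j>^2 / <u_j, u_j>.
Coefficients: <v, e_1> = -3/sqrt(6), <v, e_2> = -57/sqrt(354), <v, e_3> = -34/sqrt(2124).
Square and sum: Σ |<v, e_j>|^2 = 101/9.
Compute ||v||^2 = v·v = 14.
Deficit = 14 − 101/9 = 25/9 ≥ 0, confirming Bessel's inequality. (The deficit equals ||v − Σ <v,e_j> e_j||^2, the squared distance from v to span{e_j}.)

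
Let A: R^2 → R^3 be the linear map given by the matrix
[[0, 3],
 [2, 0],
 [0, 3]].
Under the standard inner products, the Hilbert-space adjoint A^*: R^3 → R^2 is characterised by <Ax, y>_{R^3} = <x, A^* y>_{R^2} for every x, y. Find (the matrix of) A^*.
A^* = A^T =
[[0, 2, 0],
 [3, 0, 3]]

For real matrices with standard dot products, the defining identity <Ax, y> = <x, A^* y> gives (Ax)^T y = x^T (A^*) y, i.e. x^T A^T y = x^T (A^*) y. Since this holds for all x, y, we must have A^* = A^T. Therefore
A^* =
[[0, 2, 0],
 [3, 0, 3]].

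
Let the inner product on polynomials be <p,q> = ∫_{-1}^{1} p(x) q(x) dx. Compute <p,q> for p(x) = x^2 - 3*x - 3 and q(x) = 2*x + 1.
<p,q> = -28/3

Expand the product: p(x)·q(x) = 2*x^3 - 5*x^2 - 9*x - 3.
∫_{-1}^{1} of each monomial x^k gives [2/(k+1) if k even, 0 if k odd]. Integrating term-by-term (or equivalently evaluating the antiderivative F(x) = x^4/2 - 5*x^3/3 - 9*x^2/2 - 3*x at the endpoints):
  F(1) − F(−1) = -26/3 − (2/3) = -28/3.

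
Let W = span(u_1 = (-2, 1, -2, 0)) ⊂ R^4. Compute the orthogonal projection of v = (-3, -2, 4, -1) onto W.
proj_W(v) = (8/9, -4/9, 8/9, 0)

Set up U = [u_1 | ... | u_1] ∈ R^(4×1). The projector onto W = col(U) is P = U (U^T U)^(-1) U^T.
Compute U^T U =
  [9],
and U^T v = (-4).
Solve U^T U · c = U^T v for the coefficients: c = (-4/9). The projection is proj_W(v) = U c.
Check: (v - proj_W(v)) · u_1 = 0  (should be 0).
Result: proj_W(v) = (8/9, -4/9, 8/9, 0).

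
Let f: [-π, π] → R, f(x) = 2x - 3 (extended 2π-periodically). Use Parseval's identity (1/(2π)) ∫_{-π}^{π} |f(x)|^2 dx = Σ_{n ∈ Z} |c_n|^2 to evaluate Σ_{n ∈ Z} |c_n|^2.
Σ |c_n|^2 = 4π^2/3 + 9

Expand and integrate term by term over [-π, π]:
  ∫ (2x)^2 dx = 4·(2π^3/3); ∫ 2·2·(-3)·x dx = 0 (odd integrand); ∫ (-3)^2 dx = 9·2π.
So (1/(2π)) ∫_{-π}^{π} (2x - 3)^2 dx = 4π^2/3 + 9 = 4π^2/3 + 9.
Parseval ⇒ Σ |c_n|^2 = 4π^2/3 + 9.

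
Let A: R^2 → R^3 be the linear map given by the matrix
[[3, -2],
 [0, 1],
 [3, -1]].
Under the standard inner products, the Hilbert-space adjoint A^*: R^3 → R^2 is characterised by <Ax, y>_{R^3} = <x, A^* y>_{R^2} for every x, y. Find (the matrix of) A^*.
A^* = A^T =
[[3, 0, 3],
 [-2, 1, -1]]

For real matrices with standard dot products, the defining identity <Ax, y> = <x, A^* y> gives (Ax)^T y = x^T (A^*) y, i.e. x^T A^T y = x^T (A^*) y. Since this holds for all x, y, we must have A^* = A^T. Therefore
A^* =
[[3, 0, 3],
 [-2, 1, -1]].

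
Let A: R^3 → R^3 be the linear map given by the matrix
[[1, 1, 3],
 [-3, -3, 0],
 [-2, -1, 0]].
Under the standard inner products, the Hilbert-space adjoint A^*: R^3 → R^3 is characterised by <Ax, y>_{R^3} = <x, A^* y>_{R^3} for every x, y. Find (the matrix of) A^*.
A^* = A^T =
[[1, -3, -2],
 [1, -3, -1],
 [3, 0, 0]]

For real matrices with standard dot products, the defining identity <Ax, y> = <x, A^* y> gives (Ax)^T y = x^T (A^*) y, i.e. x^T A^T y = x^T (A^*) y. Since this holds for all x, y, we must have A^* = A^T. Therefore
A^* =
[[1, -3, -2],
 [1, -3, -1],
 [3, 0, 0]].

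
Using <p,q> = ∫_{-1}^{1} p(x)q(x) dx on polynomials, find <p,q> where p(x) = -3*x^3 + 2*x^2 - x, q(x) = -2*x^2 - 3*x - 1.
<p,q> = 8/3

Expand the product: p(x)·q(x) = 6*x^5 + 5*x^4 - x^3 + x^2 + x.
∫_{-1}^{1} of each monomial x^k gives [2/(k+1) if k even, 0 if k odd]. Integrating term-by-term (or equivalently evaluating the antiderivative F(x) = x^6 + x^5 - x^4/4 + x^3/3 + x^2/2 at the endpoints):
  F(1) − F(−1) = 31/12 − (-1/12) = 8/3.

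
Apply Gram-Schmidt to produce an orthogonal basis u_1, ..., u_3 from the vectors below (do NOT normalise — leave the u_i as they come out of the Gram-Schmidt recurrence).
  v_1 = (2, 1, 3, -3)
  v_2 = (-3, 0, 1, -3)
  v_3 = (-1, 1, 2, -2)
Orthogonal basis:
  u_1 = (2, 1, 3, -3)
  u_2 = (-81/23, -6/23, 5/23, -51/23)
  u_3 = (-126/401, 258/401, 186/401, 188/401)

Apply the Gram-Schmidt recurrence
  u_1 = v_1
  u_i = v_i − Σ_{j<i} ((v_i · u_j) / (u_j · u_j)) · u_j.

Step by step this gives:
  u_1 = (2, 1, 3, -3)
  u_2 = (-81/23, -6/23, 5/23, -51/23)
  u_3 = (-126/401, 258/401, 186/401, 188/401)

Orthogonality check:
  u_2 · u_1 = 0 (should be 0)
  u_3 · u_1 = 0 (should be 0)
  u_3 · u_2 = 0 (should be 0)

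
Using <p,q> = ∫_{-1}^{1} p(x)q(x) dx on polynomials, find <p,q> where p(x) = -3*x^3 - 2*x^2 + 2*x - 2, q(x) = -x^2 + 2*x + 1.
<p,q> = -44/15

Expand the product: p(x)·q(x) = 3*x^5 - 4*x^4 - 9*x^3 + 4*x^2 - 2*x - 2.
∫_{-1}^{1} of each monomial x^k gives [2/(k+1) if k even, 0 if k odd]. Integrating term-by-term (or equivalently evaluating the antiderivative F(x) = x^6/2 - 4*x^5/5 - 9*x^4/4 + 4*x^3/3 - x^2 - 2*x at the endpoints):
  F(1) − F(−1) = -253/60 − (-77/60) = -44/15.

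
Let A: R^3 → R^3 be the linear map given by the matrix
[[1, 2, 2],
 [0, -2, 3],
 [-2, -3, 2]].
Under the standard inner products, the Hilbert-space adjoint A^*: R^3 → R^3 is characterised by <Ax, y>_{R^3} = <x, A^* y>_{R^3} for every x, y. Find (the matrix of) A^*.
A^* = A^T =
[[1, 0, -2],
 [2, -2, -3],
 [2, 3, 2]]

For real matrices with standard dot products, the defining identity <Ax, y> = <x, A^* y> gives (Ax)^T y = x^T (A^*) y, i.e. x^T A^T y = x^T (A^*) y. Since this holds for all x, y, we must have A^* = A^T. Therefore
A^* =
[[1, 0, -2],
 [2, -2, -3],
 [2, 3, 2]].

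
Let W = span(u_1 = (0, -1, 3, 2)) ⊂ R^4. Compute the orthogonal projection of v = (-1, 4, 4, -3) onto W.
proj_W(v) = (0, -1/7, 3/7, 2/7)

Set up U = [u_1 | ... | u_1] ∈ R^(4×1). The projector onto W = col(U) is P = U (U^T U)^(-1) U^T.
Compute U^T U =
  [14],
and U^T v = (2).
Solve U^T U · c = U^T v for the coefficients: c = (1/7). The projection is proj_W(v) = U c.
Check: (v - proj_W(v)) · u_1 = 0  (should be 0).
Result: proj_W(v) = (0, -1/7, 3/7, 2/7).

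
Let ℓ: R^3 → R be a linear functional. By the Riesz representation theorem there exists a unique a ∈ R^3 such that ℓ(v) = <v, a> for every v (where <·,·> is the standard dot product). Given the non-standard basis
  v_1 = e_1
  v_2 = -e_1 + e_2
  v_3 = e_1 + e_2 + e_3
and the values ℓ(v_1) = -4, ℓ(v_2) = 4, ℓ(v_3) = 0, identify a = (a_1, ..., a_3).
a = (-4, 0, 4)

Write a = (a_1, ..., a_3) in the standard basis. For each basis vector v_i, ℓ(v_i) = <v_i, a> is a linear equation in the a_j's. Collect the n equations into a matrix system V a = ℓ, where row i of V is v_i (expressed in the standard basis). Since V is invertible (lower-triangular with 1s on the diagonal, up to permutation), solve by back-substitution:
  V =
[[1, 0, 0],
 [-1, 1, 0],
 [1, 1, 1]]
  V a = (-4, 4, 0)
Solving gives a = (-4, 0, 4).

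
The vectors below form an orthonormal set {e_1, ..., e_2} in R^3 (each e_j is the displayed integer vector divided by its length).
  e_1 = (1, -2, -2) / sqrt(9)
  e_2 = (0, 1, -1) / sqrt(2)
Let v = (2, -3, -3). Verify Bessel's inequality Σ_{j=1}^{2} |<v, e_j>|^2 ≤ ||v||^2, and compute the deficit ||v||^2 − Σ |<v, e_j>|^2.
Σ |<v, e_j>|^2 = 196/9; ||v||^2 = 22; deficit = 2/9

Write each e_j = u_j / sqrt(<u_j, u_j>) where u_j is the displayed integer vector. Then <v, e_j> = <v, u_j> / sqrt(<u_j, u_j>), so |<v, e_j>|^2 = <v, u_j>^2 / <u_j, u_j>.
Coefficients: <v, e_1> = 14/sqrt(9), <v, e_2> = 0/sqrt(2).
Square and sum: Σ |<v, e_j>|^2 = 196/9.
Compute ||v||^2 = v·v = 22.
Deficit = 22 − 196/9 = 2/9 ≥ 0, confirming Bessel's inequality. (The deficit equals ||v − Σ <v,e_j> e_j||^2, the squared distance from v to span{e_j}.)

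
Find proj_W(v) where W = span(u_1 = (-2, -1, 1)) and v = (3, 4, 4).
proj_W(v) = (2, 1, -1)

Set up U = [u_1 | ... | u_1] ∈ R^(3×1). The projector onto W = col(U) is P = U (U^T U)^(-1) U^T.
Compute U^T U =
  [6],
and U^T v = (-6).
Solve U^T U · c = U^T v for the coefficients: c = (-1). The projection is proj_W(v) = U c.
Check: (v - proj_W(v)) · u_1 = 0  (should be 0).
Result: proj_W(v) = (2, 1, -1).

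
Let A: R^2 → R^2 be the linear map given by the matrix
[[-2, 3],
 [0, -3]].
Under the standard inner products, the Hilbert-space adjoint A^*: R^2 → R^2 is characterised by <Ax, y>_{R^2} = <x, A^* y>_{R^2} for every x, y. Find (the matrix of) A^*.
A^* = A^T =
[[-2, 0],
 [3, -3]]

For real matrices with standard dot products, the defining identity <Ax, y> = <x, A^* y> gives (Ax)^T y = x^T (A^*) y, i.e. x^T A^T y = x^T (A^*) y. Since this holds for all x, y, we must have A^* = A^T. Therefore
A^* =
[[-2, 0],
 [3, -3]].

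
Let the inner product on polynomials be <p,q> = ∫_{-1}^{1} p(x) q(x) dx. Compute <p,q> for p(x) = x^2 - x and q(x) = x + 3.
<p,q> = 4/3

Expand the product: p(x)·q(x) = x^3 + 2*x^2 - 3*x.
∫_{-1}^{1} of each monomial x^k gives [2/(k+1) if k even, 0 if k odd]. Integrating term-by-term (or equivalently evaluating the antiderivative F(x) = x^4/4 + 2*x^3/3 - 3*x^2/2 at the endpoints):
  F(1) − F(−1) = -7/12 − (-23/12) = 4/3.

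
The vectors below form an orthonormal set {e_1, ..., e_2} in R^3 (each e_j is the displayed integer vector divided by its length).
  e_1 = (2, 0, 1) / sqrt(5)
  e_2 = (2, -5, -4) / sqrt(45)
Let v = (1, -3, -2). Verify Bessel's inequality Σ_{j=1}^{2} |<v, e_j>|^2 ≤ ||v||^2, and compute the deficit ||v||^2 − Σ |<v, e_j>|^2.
Σ |<v, e_j>|^2 = 125/9; ||v||^2 = 14; deficit = 1/9

Write each e_j = u_j / sqrt(<u_j, u_j>) where u_j is the displayed integer vector. Then <v, e_j> = <v, u_j> / sqrt(<u_j, u_j>), so |<v, e_j>|^2 = <v, u_j>^2 / <u_j, u_j>.
Coefficients: <v, e_1> = 0/sqrt(5), <v, e_2> = 25/sqrt(45).
Square and sum: Σ |<v, e_j>|^2 = 125/9.
Compute ||v||^2 = v·v = 14.
Deficit = 14 − 125/9 = 1/9 ≥ 0, confirming Bessel's inequality. (The deficit equals ||v − Σ <v,e_j> e_j||^2, the squared distance from v to span{e_j}.)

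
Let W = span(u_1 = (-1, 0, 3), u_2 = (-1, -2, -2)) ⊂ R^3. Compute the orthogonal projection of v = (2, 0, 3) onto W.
proj_W(v) = (22/65, 18/13, 159/65)

Set up U = [u_1 | ... | u_2] ∈ R^(3×2). The projector onto W = col(U) is P = U (U^T U)^(-1) U^T.
Compute U^T U =
  [10, -5]
  [-5, 9],
and U^T v = (7, -8).
Solve U^T U · c = U^T v for the coefficients: c = (23/65, -9/13). The projection is proj_W(v) = U c.
Check: (v - proj_W(v)) · u_1 = 0  (should be 0).
Check: (v - proj_W(v)) · u_2 = 0  (should be 0).
Result: proj_W(v) = (22/65, 18/13, 159/65).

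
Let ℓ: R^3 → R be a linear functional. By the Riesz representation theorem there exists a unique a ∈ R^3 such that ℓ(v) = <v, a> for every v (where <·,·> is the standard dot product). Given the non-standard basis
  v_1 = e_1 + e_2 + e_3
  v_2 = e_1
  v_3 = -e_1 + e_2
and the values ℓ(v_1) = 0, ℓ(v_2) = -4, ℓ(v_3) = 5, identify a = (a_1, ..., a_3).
a = (-4, 1, 3)

Write a = (a_1, ..., a_3) in the standard basis. For each basis vector v_i, ℓ(v_i) = <v_i, a> is a linear equation in the a_j's. Collect the n equations into a matrix system V a = ℓ, where row i of V is v_i (expressed in the standard basis). Since V is invertible (lower-triangular with 1s on the diagonal, up to permutation), solve by back-substitution:
  V =
[[1, 1, 1],
 [1, 0, 0],
 [-1, 1, 0]]
  V a = (0, -4, 5)
Solving gives a = (-4, 1, 3).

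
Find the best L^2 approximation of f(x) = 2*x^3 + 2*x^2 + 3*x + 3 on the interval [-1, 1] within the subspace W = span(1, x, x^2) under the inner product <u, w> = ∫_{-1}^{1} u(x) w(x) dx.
g(x) = 2*x^2 + 21*x/5 + 3

The best approximation g ∈ W is the orthogonal projection of f onto W. Writing g = a_0 + a_1 x + a_2 x^2, the coefficients solve the normal equations G · a = b where
  G_{ij} = <φ_i, φ_j> and b_i = <f, φ_i>, with φ_0 = 1, φ_1 = x, φ_2 = x^2.
G =
  [2, 0, 2/3]
  [0, 2/3, 0]
  [2/3, 0, 2/5],
b = (22/3, 14/5, 14/5).
Solving gives a_0 = 3, a_1 = 21/5, a_2 = 2, so
  g(x) = 2*x^2 + 21*x/5 + 3.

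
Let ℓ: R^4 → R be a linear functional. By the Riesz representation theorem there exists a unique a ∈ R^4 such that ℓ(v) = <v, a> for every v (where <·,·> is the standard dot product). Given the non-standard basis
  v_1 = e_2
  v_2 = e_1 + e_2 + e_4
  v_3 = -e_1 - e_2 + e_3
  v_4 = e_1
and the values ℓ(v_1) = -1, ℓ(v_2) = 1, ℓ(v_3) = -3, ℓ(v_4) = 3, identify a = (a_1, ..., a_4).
a = (3, -1, -1, -1)

Write a = (a_1, ..., a_4) in the standard basis. For each basis vector v_i, ℓ(v_i) = <v_i, a> is a linear equation in the a_j's. Collect the n equations into a matrix system V a = ℓ, where row i of V is v_i (expressed in the standard basis). Since V is invertible (lower-triangular with 1s on the diagonal, up to permutation), solve by back-substitution:
  V =
[[0, 1, 0, 0],
 [1, 1, 0, 1],
 [-1, -1, 1, 0],
 [1, 0, 0, 0]]
  V a = (-1, 1, -3, 3)
Solving gives a = (3, -1, -1, -1).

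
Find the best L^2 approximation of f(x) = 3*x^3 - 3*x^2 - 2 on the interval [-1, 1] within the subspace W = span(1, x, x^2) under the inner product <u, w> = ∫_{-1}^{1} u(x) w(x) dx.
g(x) = -3*x^2 + 9*x/5 - 2

The best approximation g ∈ W is the orthogonal projection of f onto W. Writing g = a_0 + a_1 x + a_2 x^2, the coefficients solve the normal equations G · a = b where
  G_{ij} = <φ_i, φ_j> and b_i = <f, φ_i>, with φ_0 = 1, φ_1 = x, φ_2 = x^2.
G =
  [2, 0, 2/3]
  [0, 2/3, 0]
  [2/3, 0, 2/5],
b = (-6, 6/5, -38/15).
Solving gives a_0 = -2, a_1 = 9/5, a_2 = -3, so
  g(x) = -3*x^2 + 9*x/5 - 2.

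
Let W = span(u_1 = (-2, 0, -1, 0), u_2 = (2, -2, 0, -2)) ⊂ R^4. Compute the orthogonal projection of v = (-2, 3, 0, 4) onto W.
proj_W(v) = (-25/11, 37/11, 6/11, 37/11)

Set up U = [u_1 | ... | u_2] ∈ R^(4×2). The projector onto W = col(U) is P = U (U^T U)^(-1) U^T.
Compute U^T U =
  [5, -4]
  [-4, 12],
and U^T v = (4, -18).
Solve U^T U · c = U^T v for the coefficients: c = (-6/11, -37/22). The projection is proj_W(v) = U c.
Check: (v - proj_W(v)) · u_1 = 0  (should be 0).
Check: (v - proj_W(v)) · u_2 = 0  (should be 0).
Result: proj_W(v) = (-25/11, 37/11, 6/11, 37/11).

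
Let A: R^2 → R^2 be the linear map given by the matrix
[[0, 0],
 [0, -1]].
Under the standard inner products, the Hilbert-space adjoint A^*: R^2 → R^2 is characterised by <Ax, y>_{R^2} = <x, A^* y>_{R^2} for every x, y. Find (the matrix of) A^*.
A^* = A^T =
[[0, 0],
 [0, -1]]

For real matrices with standard dot products, the defining identity <Ax, y> = <x, A^* y> gives (Ax)^T y = x^T (A^*) y, i.e. x^T A^T y = x^T (A^*) y. Since this holds for all x, y, we must have A^* = A^T. Therefore
A^* =
[[0, 0],
 [0, -1]].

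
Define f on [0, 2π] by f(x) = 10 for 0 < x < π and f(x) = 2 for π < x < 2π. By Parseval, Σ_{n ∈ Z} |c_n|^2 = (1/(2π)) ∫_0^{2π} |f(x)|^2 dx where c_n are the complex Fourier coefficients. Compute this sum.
Σ |c_n|^2 = 52

Parseval equates the L^2 energy of f (normalised by 1/(2π)) with the ℓ^2 sum of its Fourier coefficients: (1/(2π)) ∫_0^{2π} |f|^2 = Σ |c_n|^2.
Compute the left side: (1/(2π)) [∫_0^π 10^2 dx + ∫_π^{2π} 2^2 dx] = (1/(2π)) · (100π + 4π) = (100 + 4)/2 = 52.
So Σ_{n ∈ Z} |c_n|^2 = 52.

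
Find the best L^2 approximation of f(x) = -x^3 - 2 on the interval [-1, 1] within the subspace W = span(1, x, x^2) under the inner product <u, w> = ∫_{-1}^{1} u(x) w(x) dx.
g(x) = -3*x/5 - 2

The best approximation g ∈ W is the orthogonal projection of f onto W. Writing g = a_0 + a_1 x + a_2 x^2, the coefficients solve the normal equations G · a = b where
  G_{ij} = <φ_i, φ_j> and b_i = <f, φ_i>, with φ_0 = 1, φ_1 = x, φ_2 = x^2.
G =
  [2, 0, 2/3]
  [0, 2/3, 0]
  [2/3, 0, 2/5],
b = (-4, -2/5, -4/3).
Solving gives a_0 = -2, a_1 = -3/5, a_2 = 0, so
  g(x) = -3*x/5 - 2.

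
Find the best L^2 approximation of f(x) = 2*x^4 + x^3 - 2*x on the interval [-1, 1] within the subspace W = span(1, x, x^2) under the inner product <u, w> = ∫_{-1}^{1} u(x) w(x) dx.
g(x) = 12*x^2/7 - 7*x/5 - 6/35

The best approximation g ∈ W is the orthogonal projection of f onto W. Writing g = a_0 + a_1 x + a_2 x^2, the coefficients solve the normal equations G · a = b where
  G_{ij} = <φ_i, φ_j> and b_i = <f, φ_i>, with φ_0 = 1, φ_1 = x, φ_2 = x^2.
G =
  [2, 0, 2/3]
  [0, 2/3, 0]
  [2/3, 0, 2/5],
b = (4/5, -14/15, 4/7).
Solving gives a_0 = -6/35, a_1 = -7/5, a_2 = 12/7, so
  g(x) = 12*x^2/7 - 7*x/5 - 6/35.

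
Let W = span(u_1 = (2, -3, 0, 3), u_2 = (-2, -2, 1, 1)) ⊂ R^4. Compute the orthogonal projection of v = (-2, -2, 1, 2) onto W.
proj_W(v) = (-118/65, -479/195, 202/195, 277/195)

Set up U = [u_1 | ... | u_2] ∈ R^(4×2). The projector onto W = col(U) is P = U (U^T U)^(-1) U^T.
Compute U^T U =
  [22, 5]
  [5, 10],
and U^T v = (8, 11).
Solve U^T U · c = U^T v for the coefficients: c = (5/39, 202/195). The projection is proj_W(v) = U c.
Check: (v - proj_W(v)) · u_1 = 0  (should be 0).
Check: (v - proj_W(v)) · u_2 = 0  (should be 0).
Result: proj_W(v) = (-118/65, -479/195, 202/195, 277/195).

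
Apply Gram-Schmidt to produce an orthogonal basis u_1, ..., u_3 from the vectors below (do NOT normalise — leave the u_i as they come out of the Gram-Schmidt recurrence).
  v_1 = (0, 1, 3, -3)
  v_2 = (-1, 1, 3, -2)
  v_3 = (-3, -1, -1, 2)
Orthogonal basis:
  u_1 = (0, 1, 3, -3)
  u_2 = (-1, 3/19, 9/19, 10/19)
  u_3 = (-22/29, -24/29, -14/29, -22/29)

Apply the Gram-Schmidt recurrence
  u_1 = v_1
  u_i = v_i − Σ_{j<i} ((v_i · u_j) / (u_j · u_j)) · u_j.

Step by step this gives:
  u_1 = (0, 1, 3, -3)
  u_2 = (-1, 3/19, 9/19, 10/19)
  u_3 = (-22/29, -24/29, -14/29, -22/29)

Orthogonality check:
  u_2 · u_1 = 0 (should be 0)
  u_3 · u_1 = 0 (should be 0)
  u_3 · u_2 = 0 (should be 0)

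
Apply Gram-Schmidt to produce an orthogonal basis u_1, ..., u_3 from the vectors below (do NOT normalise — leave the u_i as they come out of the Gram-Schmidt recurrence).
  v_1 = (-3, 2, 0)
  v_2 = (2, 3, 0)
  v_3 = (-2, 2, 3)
Orthogonal basis:
  u_1 = (-3, 2, 0)
  u_2 = (2, 3, 0)
  u_3 = (0, 0, 3)

Apply the Gram-Schmidt recurrence
  u_1 = v_1
  u_i = v_i − Σ_{j<i} ((v_i · u_j) / (u_j · u_j)) · u_j.

Step by step this gives:
  u_1 = (-3, 2, 0)
  u_2 = (2, 3, 0)
  u_3 = (0, 0, 3)

Orthogonality check:
  u_2 · u_1 = 0 (should be 0)
  u_3 · u_1 = 0 (should be 0)
  u_3 · u_2 = 0 (should be 0)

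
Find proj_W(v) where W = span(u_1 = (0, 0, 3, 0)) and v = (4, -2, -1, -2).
proj_W(v) = (0, 0, -1, 0)

Set up U = [u_1 | ... | u_1] ∈ R^(4×1). The projector onto W = col(U) is P = U (U^T U)^(-1) U^T.
Compute U^T U =
  [9],
and U^T v = (-3).
Solve U^T U · c = U^T v for the coefficients: c = (-1/3). The projection is proj_W(v) = U c.
Check: (v - proj_W(v)) · u_1 = 0  (should be 0).
Result: proj_W(v) = (0, 0, -1, 0).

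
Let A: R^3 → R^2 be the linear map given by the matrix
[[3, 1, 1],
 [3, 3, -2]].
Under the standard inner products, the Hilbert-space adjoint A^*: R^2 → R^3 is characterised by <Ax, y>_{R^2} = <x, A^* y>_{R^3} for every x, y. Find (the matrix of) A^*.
A^* = A^T =
[[3, 3],
 [1, 3],
 [1, -2]]

For real matrices with standard dot products, the defining identity <Ax, y> = <x, A^* y> gives (Ax)^T y = x^T (A^*) y, i.e. x^T A^T y = x^T (A^*) y. Since this holds for all x, y, we must have A^* = A^T. Therefore
A^* =
[[3, 3],
 [1, 3],
 [1, -2]].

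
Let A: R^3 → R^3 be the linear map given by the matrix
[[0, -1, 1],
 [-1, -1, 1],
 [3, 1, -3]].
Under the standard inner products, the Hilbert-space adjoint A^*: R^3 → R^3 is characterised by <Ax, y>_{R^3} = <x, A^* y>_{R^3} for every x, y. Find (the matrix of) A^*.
A^* = A^T =
[[0, -1, 3],
 [-1, -1, 1],
 [1, 1, -3]]

For real matrices with standard dot products, the defining identity <Ax, y> = <x, A^* y> gives (Ax)^T y = x^T (A^*) y, i.e. x^T A^T y = x^T (A^*) y. Since this holds for all x, y, we must have A^* = A^T. Therefore
A^* =
[[0, -1, 3],
 [-1, -1, 1],
 [1, 1, -3]].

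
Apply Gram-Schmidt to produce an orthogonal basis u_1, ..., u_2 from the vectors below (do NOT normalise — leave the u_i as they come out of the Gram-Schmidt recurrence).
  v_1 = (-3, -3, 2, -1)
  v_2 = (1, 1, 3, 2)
Orthogonal basis:
  u_1 = (-3, -3, 2, -1)
  u_2 = (17/23, 17/23, 73/23, 44/23)

Apply the Gram-Schmidt recurrence
  u_1 = v_1
  u_i = v_i − Σ_{j<i} ((v_i · u_j) / (u_j · u_j)) · u_j.

Step by step this gives:
  u_1 = (-3, -3, 2, -1)
  u_2 = (17/23, 17/23, 73/23, 44/23)

Orthogonality check:
  u_2 · u_1 = 0 (should be 0)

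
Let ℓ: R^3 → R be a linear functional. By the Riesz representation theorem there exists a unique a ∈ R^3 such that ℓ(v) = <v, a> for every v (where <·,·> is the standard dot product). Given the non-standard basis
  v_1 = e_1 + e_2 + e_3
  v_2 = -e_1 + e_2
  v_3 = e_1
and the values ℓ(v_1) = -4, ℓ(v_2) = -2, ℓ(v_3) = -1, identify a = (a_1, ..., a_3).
a = (-1, -3, 0)

Write a = (a_1, ..., a_3) in the standard basis. For each basis vector v_i, ℓ(v_i) = <v_i, a> is a linear equation in the a_j's. Collect the n equations into a matrix system V a = ℓ, where row i of V is v_i (expressed in the standard basis). Since V is invertible (lower-triangular with 1s on the diagonal, up to permutation), solve by back-substitution:
  V =
[[1, 1, 1],
 [-1, 1, 0],
 [1, 0, 0]]
  V a = (-4, -2, -1)
Solving gives a = (-1, -3, 0).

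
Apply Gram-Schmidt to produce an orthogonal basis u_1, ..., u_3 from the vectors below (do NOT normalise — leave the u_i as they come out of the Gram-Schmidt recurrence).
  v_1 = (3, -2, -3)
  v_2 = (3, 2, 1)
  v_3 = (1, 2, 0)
Orthogonal basis:
  u_1 = (3, -2, -3)
  u_2 = (30/11, 24/11, 14/11)
  u_3 = (-5/19, 15/19, -15/19)

Apply the Gram-Schmidt recurrence
  u_1 = v_1
  u_i = v_i − Σ_{j<i} ((v_i · u_j) / (u_j · u_j)) · u_j.

Step by step this gives:
  u_1 = (3, -2, -3)
  u_2 = (30/11, 24/11, 14/11)
  u_3 = (-5/19, 15/19, -15/19)

Orthogonality check:
  u_2 · u_1 = 0 (should be 0)
  u_3 · u_1 = 0 (should be 0)
  u_3 · u_2 = 0 (should be 0)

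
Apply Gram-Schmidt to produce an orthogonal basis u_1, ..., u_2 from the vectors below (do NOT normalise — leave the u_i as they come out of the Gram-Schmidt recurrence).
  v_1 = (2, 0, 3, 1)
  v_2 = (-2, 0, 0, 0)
Orthogonal basis:
  u_1 = (2, 0, 3, 1)
  u_2 = (-10/7, 0, 6/7, 2/7)

Apply the Gram-Schmidt recurrence
  u_1 = v_1
  u_i = v_i − Σ_{j<i} ((v_i · u_j) / (u_j · u_j)) · u_j.

Step by step this gives:
  u_1 = (2, 0, 3, 1)
  u_2 = (-10/7, 0, 6/7, 2/7)

Orthogonality check:
  u_2 · u_1 = 0 (should be 0)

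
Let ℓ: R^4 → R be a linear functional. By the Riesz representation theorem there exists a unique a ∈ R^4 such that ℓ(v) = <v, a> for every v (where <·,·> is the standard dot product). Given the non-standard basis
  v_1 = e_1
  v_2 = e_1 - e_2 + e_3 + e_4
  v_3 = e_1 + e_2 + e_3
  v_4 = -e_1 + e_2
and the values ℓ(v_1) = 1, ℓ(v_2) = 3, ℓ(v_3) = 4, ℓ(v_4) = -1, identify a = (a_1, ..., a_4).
a = (1, 0, 3, -1)

Write a = (a_1, ..., a_4) in the standard basis. For each basis vector v_i, ℓ(v_i) = <v_i, a> is a linear equation in the a_j's. Collect the n equations into a matrix system V a = ℓ, where row i of V is v_i (expressed in the standard basis). Since V is invertible (lower-triangular with 1s on the diagonal, up to permutation), solve by back-substitution:
  V =
[[1, 0, 0, 0],
 [1, -1, 1, 1],
 [1, 1, 1, 0],
 [-1, 1, 0, 0]]
  V a = (1, 3, 4, -1)
Solving gives a = (1, 0, 3, -1).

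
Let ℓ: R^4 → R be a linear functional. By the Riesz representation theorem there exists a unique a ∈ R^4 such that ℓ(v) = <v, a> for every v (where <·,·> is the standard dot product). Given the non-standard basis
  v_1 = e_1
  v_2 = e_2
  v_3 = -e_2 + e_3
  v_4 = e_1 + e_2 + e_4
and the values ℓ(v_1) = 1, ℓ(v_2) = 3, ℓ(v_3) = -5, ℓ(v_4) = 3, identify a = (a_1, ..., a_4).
a = (1, 3, -2, -1)

Write a = (a_1, ..., a_4) in the standard basis. For each basis vector v_i, ℓ(v_i) = <v_i, a> is a linear equation in the a_j's. Collect the n equations into a matrix system V a = ℓ, where row i of V is v_i (expressed in the standard basis). Since V is invertible (lower-triangular with 1s on the diagonal, up to permutation), solve by back-substitution:
  V =
[[1, 0, 0, 0],
 [0, 1, 0, 0],
 [0, -1, 1, 0],
 [1, 1, 0, 1]]
  V a = (1, 3, -5, 3)
Solving gives a = (1, 3, -2, -1).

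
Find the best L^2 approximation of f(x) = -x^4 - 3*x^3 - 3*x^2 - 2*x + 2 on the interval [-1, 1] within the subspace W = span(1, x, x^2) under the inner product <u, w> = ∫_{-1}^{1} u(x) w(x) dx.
g(x) = -27*x^2/7 - 19*x/5 + 73/35

The best approximation g ∈ W is the orthogonal projection of f onto W. Writing g = a_0 + a_1 x + a_2 x^2, the coefficients solve the normal equations G · a = b where
  G_{ij} = <φ_i, φ_j> and b_i = <f, φ_i>, with φ_0 = 1, φ_1 = x, φ_2 = x^2.
G =
  [2, 0, 2/3]
  [0, 2/3, 0]
  [2/3, 0, 2/5],
b = (8/5, -38/15, -16/105).
Solving gives a_0 = 73/35, a_1 = -19/5, a_2 = -27/7, so
  g(x) = -27*x^2/7 - 19*x/5 + 73/35.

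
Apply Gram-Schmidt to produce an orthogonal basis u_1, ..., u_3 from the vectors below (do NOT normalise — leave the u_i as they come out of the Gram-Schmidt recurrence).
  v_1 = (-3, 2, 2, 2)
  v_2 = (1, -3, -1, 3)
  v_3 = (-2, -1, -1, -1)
Orthogonal basis:
  u_1 = (-3, 2, 2, 2)
  u_2 = (2/7, -53/21, -11/21, 73/21)
  u_3 = (-784/395, -448/395, -406/395, -322/395)

Apply the Gram-Schmidt recurrence
  u_1 = v_1
  u_i = v_i − Σ_{j<i} ((v_i · u_j) / (u_j · u_j)) · u_j.

Step by step this gives:
  u_1 = (-3, 2, 2, 2)
  u_2 = (2/7, -53/21, -11/21, 73/21)
  u_3 = (-784/395, -448/395, -406/395, -322/395)

Orthogonality check:
  u_2 · u_1 = 0 (should be 0)
  u_3 · u_1 = 0 (should be 0)
  u_3 · u_2 = 0 (should be 0)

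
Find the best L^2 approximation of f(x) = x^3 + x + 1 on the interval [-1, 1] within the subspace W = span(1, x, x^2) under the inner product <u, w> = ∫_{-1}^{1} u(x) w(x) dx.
g(x) = 8*x/5 + 1

The best approximation g ∈ W is the orthogonal projection of f onto W. Writing g = a_0 + a_1 x + a_2 x^2, the coefficients solve the normal equations G · a = b where
  G_{ij} = <φ_i, φ_j> and b_i = <f, φ_i>, with φ_0 = 1, φ_1 = x, φ_2 = x^2.
G =
  [2, 0, 2/3]
  [0, 2/3, 0]
  [2/3, 0, 2/5],
b = (2, 16/15, 2/3).
Solving gives a_0 = 1, a_1 = 8/5, a_2 = 0, so
  g(x) = 8*x/5 + 1.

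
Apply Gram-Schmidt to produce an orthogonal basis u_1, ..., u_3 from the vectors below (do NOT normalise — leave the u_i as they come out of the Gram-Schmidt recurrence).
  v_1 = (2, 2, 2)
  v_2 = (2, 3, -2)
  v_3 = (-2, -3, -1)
Orthogonal basis:
  u_1 = (2, 2, 2)
  u_2 = (1, 2, -3)
  u_3 = (5/14, -2/7, -1/14)

Apply the Gram-Schmidt recurrence
  u_1 = v_1
  u_i = v_i − Σ_{j<i} ((v_i · u_j) / (u_j · u_j)) · u_j.

Step by step this gives:
  u_1 = (2, 2, 2)
  u_2 = (1, 2, -3)
  u_3 = (5/14, -2/7, -1/14)

Orthogonality check:
  u_2 · u_1 = 0 (should be 0)
  u_3 · u_1 = 0 (should be 0)
  u_3 · u_2 = 0 (should be 0)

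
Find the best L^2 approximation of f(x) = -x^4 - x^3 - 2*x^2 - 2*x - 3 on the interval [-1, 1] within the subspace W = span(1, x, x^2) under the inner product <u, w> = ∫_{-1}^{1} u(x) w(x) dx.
g(x) = -20*x^2/7 - 13*x/5 - 102/35

The best approximation g ∈ W is the orthogonal projection of f onto W. Writing g = a_0 + a_1 x + a_2 x^2, the coefficients solve the normal equations G · a = b where
  G_{ij} = <φ_i, φ_j> and b_i = <f, φ_i>, with φ_0 = 1, φ_1 = x, φ_2 = x^2.
G =
  [2, 0, 2/3]
  [0, 2/3, 0]
  [2/3, 0, 2/5],
b = (-116/15, -26/15, -108/35).
Solving gives a_0 = -102/35, a_1 = -13/5, a_2 = -20/7, so
  g(x) = -20*x^2/7 - 13*x/5 - 102/35.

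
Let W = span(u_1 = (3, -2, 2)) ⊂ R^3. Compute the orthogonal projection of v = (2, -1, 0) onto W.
proj_W(v) = (24/17, -16/17, 16/17)

Set up U = [u_1 | ... | u_1] ∈ R^(3×1). The projector onto W = col(U) is P = U (U^T U)^(-1) U^T.
Compute U^T U =
  [17],
and U^T v = (8).
Solve U^T U · c = U^T v for the coefficients: c = (8/17). The projection is proj_W(v) = U c.
Check: (v - proj_W(v)) · u_1 = 0  (should be 0).
Result: proj_W(v) = (24/17, -16/17, 16/17).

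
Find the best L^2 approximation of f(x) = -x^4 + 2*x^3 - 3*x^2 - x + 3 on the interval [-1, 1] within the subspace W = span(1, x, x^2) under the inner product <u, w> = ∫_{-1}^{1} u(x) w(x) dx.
g(x) = -27*x^2/7 + x/5 + 108/35

The best approximation g ∈ W is the orthogonal projection of f onto W. Writing g = a_0 + a_1 x + a_2 x^2, the coefficients solve the normal equations G · a = b where
  G_{ij} = <φ_i, φ_j> and b_i = <f, φ_i>, with φ_0 = 1, φ_1 = x, φ_2 = x^2.
G =
  [2, 0, 2/3]
  [0, 2/3, 0]
  [2/3, 0, 2/5],
b = (18/5, 2/15, 18/35).
Solving gives a_0 = 108/35, a_1 = 1/5, a_2 = -27/7, so
  g(x) = -27*x^2/7 + x/5 + 108/35.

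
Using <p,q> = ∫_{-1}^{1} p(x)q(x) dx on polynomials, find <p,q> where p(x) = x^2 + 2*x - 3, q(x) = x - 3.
<p,q> = 52/3

Expand the product: p(x)·q(x) = x^3 - x^2 - 9*x + 9.
∫_{-1}^{1} of each monomial x^k gives [2/(k+1) if k even, 0 if k odd]. Integrating term-by-term (or equivalently evaluating the antiderivative F(x) = x^4/4 - x^3/3 - 9*x^2/2 + 9*x at the endpoints):
  F(1) − F(−1) = 53/12 − (-155/12) = 52/3.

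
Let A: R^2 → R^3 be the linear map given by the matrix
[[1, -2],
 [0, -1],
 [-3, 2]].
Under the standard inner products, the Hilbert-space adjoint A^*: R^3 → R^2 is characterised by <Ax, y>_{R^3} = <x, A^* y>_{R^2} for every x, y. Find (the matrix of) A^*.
A^* = A^T =
[[1, 0, -3],
 [-2, -1, 2]]

For real matrices with standard dot products, the defining identity <Ax, y> = <x, A^* y> gives (Ax)^T y = x^T (A^*) y, i.e. x^T A^T y = x^T (A^*) y. Since this holds for all x, y, we must have A^* = A^T. Therefore
A^* =
[[1, 0, -3],
 [-2, -1, 2]].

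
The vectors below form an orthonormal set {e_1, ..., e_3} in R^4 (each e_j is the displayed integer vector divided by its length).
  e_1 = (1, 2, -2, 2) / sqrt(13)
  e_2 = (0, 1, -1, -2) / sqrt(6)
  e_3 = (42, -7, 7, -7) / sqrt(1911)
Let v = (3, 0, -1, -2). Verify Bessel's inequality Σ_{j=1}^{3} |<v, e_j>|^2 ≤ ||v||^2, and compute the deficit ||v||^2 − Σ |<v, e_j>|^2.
Σ |<v, e_j>|^2 = 27/2; ||v||^2 = 14; deficit = 1/2

Write each e_j = u_j / sqrt(<u_j, u_j>) where u_j is the displayed integer vector. Then <v, e_j> = <v, u_j> / sqrt(<u_j, u_j>), so |<v, e_j>|^2 = <v, u_j>^2 / <u_j, u_j>.
Coefficients: <v, e_1> = 1/sqrt(13), <v, e_2> = 5/sqrt(6), <v, e_3> = 133/sqrt(1911).
Square and sum: Σ |<v, e_j>|^2 = 27/2.
Compute ||v||^2 = v·v = 14.
Deficit = 14 − 27/2 = 1/2 ≥ 0, confirming Bessel's inequality. (The deficit equals ||v − Σ <v,e_j> e_j||^2, the squared distance from v to span{e_j}.)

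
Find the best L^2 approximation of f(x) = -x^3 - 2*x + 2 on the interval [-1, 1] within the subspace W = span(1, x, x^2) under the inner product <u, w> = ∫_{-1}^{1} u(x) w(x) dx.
g(x) = 2 - 13*x/5

The best approximation g ∈ W is the orthogonal projection of f onto W. Writing g = a_0 + a_1 x + a_2 x^2, the coefficients solve the normal equations G · a = b where
  G_{ij} = <φ_i, φ_j> and b_i = <f, φ_i>, with φ_0 = 1, φ_1 = x, φ_2 = x^2.
G =
  [2, 0, 2/3]
  [0, 2/3, 0]
  [2/3, 0, 2/5],
b = (4, -26/15, 4/3).
Solving gives a_0 = 2, a_1 = -13/5, a_2 = 0, so
  g(x) = 2 - 13*x/5.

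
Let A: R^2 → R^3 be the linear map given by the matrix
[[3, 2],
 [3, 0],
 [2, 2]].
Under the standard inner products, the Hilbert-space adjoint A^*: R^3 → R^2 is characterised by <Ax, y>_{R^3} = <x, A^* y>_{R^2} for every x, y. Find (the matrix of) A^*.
A^* = A^T =
[[3, 3, 2],
 [2, 0, 2]]

For real matrices with standard dot products, the defining identity <Ax, y> = <x, A^* y> gives (Ax)^T y = x^T (A^*) y, i.e. x^T A^T y = x^T (A^*) y. Since this holds for all x, y, we must have A^* = A^T. Therefore
A^* =
[[3, 3, 2],
 [2, 0, 2]].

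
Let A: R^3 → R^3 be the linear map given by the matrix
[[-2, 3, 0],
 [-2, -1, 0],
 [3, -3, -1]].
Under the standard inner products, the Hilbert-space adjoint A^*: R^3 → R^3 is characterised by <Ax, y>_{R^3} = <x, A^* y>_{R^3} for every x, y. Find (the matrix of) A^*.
A^* = A^T =
[[-2, -2, 3],
 [3, -1, -3],
 [0, 0, -1]]

For real matrices with standard dot products, the defining identity <Ax, y> = <x, A^* y> gives (Ax)^T y = x^T (A^*) y, i.e. x^T A^T y = x^T (A^*) y. Since this holds for all x, y, we must have A^* = A^T. Therefore
A^* =
[[-2, -2, 3],
 [3, -1, -3],
 [0, 0, -1]].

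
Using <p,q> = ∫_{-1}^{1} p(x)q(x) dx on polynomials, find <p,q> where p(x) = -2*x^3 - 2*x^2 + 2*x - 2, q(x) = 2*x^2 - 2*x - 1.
<p,q> = 0

Expand the product: p(x)·q(x) = -4*x^5 + 10*x^3 - 6*x^2 + 2*x + 2.
∫_{-1}^{1} of each monomial x^k gives [2/(k+1) if k even, 0 if k odd]. Integrating term-by-term (or equivalently evaluating the antiderivative F(x) = -2*x^6/3 + 5*x^4/2 - 2*x^3 + x^2 + 2*x at the endpoints):
  F(1) − F(−1) = 17/6 − (17/6) = 0.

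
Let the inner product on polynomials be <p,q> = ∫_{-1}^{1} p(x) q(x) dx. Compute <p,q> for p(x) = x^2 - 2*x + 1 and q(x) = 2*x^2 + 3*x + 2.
<p,q> = 52/15

Expand the product: p(x)·q(x) = 2*x^4 - x^3 - 2*x^2 - x + 2.
∫_{-1}^{1} of each monomial x^k gives [2/(k+1) if k even, 0 if k odd]. Integrating term-by-term (or equivalently evaluating the antiderivative F(x) = 2*x^5/5 - x^4/4 - 2*x^3/3 - x^2/2 + 2*x at the endpoints):
  F(1) − F(−1) = 59/60 − (-149/60) = 52/15.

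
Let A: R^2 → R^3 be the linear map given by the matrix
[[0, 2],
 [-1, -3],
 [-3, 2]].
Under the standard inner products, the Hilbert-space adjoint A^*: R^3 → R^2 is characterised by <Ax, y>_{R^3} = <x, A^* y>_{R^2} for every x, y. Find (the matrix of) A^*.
A^* = A^T =
[[0, -1, -3],
 [2, -3, 2]]

For real matrices with standard dot products, the defining identity <Ax, y> = <x, A^* y> gives (Ax)^T y = x^T (A^*) y, i.e. x^T A^T y = x^T (A^*) y. Since this holds for all x, y, we must have A^* = A^T. Therefore
A^* =
[[0, -1, -3],
 [2, -3, 2]].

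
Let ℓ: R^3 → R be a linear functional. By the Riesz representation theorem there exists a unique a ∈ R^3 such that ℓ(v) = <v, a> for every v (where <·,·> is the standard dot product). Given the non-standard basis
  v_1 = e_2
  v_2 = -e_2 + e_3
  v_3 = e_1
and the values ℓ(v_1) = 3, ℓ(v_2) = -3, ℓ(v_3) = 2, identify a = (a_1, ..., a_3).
a = (2, 3, 0)

Write a = (a_1, ..., a_3) in the standard basis. For each basis vector v_i, ℓ(v_i) = <v_i, a> is a linear equation in the a_j's. Collect the n equations into a matrix system V a = ℓ, where row i of V is v_i (expressed in the standard basis). Since V is invertible (lower-triangular with 1s on the diagonal, up to permutation), solve by back-substitution:
  V =
[[0, 1, 0],
 [0, -1, 1],
 [1, 0, 0]]
  V a = (3, -3, 2)
Solving gives a = (2, 3, 0).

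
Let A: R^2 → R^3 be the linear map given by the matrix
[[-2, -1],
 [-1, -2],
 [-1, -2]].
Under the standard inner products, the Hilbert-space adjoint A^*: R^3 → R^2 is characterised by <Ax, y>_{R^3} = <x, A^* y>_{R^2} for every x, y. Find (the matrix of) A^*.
A^* = A^T =
[[-2, -1, -1],
 [-1, -2, -2]]

For real matrices with standard dot products, the defining identity <Ax, y> = <x, A^* y> gives (Ax)^T y = x^T (A^*) y, i.e. x^T A^T y = x^T (A^*) y. Since this holds for all x, y, we must have A^* = A^T. Therefore
A^* =
[[-2, -1, -1],
 [-1, -2, -2]].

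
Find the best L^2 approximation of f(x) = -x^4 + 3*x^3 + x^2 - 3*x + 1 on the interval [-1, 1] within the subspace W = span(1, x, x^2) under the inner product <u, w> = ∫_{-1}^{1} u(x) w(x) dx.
g(x) = x^2/7 - 6*x/5 + 38/35

The best approximation g ∈ W is the orthogonal projection of f onto W. Writing g = a_0 + a_1 x + a_2 x^2, the coefficients solve the normal equations G · a = b where
  G_{ij} = <φ_i, φ_j> and b_i = <f, φ_i>, with φ_0 = 1, φ_1 = x, φ_2 = x^2.
G =
  [2, 0, 2/3]
  [0, 2/3, 0]
  [2/3, 0, 2/5],
b = (34/15, -4/5, 82/105).
Solving gives a_0 = 38/35, a_1 = -6/5, a_2 = 1/7, so
  g(x) = x^2/7 - 6*x/5 + 38/35.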